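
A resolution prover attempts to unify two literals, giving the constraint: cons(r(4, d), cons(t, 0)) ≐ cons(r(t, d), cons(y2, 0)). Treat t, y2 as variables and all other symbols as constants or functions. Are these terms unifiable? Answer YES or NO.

YES

Decompose cons/2: r(4, d) ≐ r(t, d),  cons(t, 0) ≐ cons(y2, 0).
Decompose r/2: 4 ≐ t,  d ≐ d.
Bind t := 4; substituting into the one remaining equation that mentions t gives: cons(4, 0) ≐ cons(y2, 0).
Delete trivial equation d ≐ d.
Decompose cons/2: 4 ≐ y2,  0 ≐ 0.
Bind y2 := 4; no other remaining equation mentions y2.
Delete trivial equation 0 ≐ 0.
No equations remain and no clash or occurs-check failure arose, so a unifier exists.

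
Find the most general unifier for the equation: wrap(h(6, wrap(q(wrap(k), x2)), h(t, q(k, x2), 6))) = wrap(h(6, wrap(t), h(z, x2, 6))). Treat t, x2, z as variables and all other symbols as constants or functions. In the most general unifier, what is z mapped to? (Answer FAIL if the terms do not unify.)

Decompose wrap/1: h(6, wrap(q(wrap(k), x2)), h(t, q(k, x2), 6)) = h(6, wrap(t), h(z, x2, 6)).
Decompose h/3: 6 = 6,  wrap(q(wrap(k), x2)) = wrap(t),  h(t, q(k, x2), 6) = h(z, x2, 6).
Delete trivial equation 6 = 6.
Decompose wrap/1: q(wrap(k), x2) = t.
Bind t := q(wrap(k), x2); substituting into the remaining equation gives: h(q(wrap(k), x2), q(k, x2), 6) = h(z, x2, 6).
Decompose h/3: q(wrap(k), x2) = z,  q(k, x2) = x2,  6 = 6.
Bind z := q(wrap(k), x2); no other remaining equation mentions z.
Occurs check fails: x2 occurs in q(k, x2); the equation x2 = q(k, x2) has no finite solution.

FAIL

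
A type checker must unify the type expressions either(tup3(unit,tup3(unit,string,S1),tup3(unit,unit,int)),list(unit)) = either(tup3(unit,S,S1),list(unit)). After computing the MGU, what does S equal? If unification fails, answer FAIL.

Decompose either/2: tup3(unit,tup3(unit,string,S1),tup3(unit,unit,int)) = tup3(unit,S,S1),  list(unit) = list(unit).
Decompose tup3/3: unit = unit,  tup3(unit,string,S1) = S,  tup3(unit,unit,int) = S1.
Delete trivial equation unit = unit.
Bind S := tup3(unit,string,S1); no other remaining equation mentions S.
Bind S1 := tup3(unit,unit,int); no other remaining equation mentions S1. Substituting into the earlier binding gives S := tup3(unit,string,tup3(unit,unit,int)).
Delete trivial equation list(unit) = list(unit).
MGU = { S := tup3(unit,string,tup3(unit,unit,int)), S1 := tup3(unit,unit,int) }, so S := tup3(unit,string,tup3(unit,unit,int)).

tup3(unit,string,tup3(unit,unit,int))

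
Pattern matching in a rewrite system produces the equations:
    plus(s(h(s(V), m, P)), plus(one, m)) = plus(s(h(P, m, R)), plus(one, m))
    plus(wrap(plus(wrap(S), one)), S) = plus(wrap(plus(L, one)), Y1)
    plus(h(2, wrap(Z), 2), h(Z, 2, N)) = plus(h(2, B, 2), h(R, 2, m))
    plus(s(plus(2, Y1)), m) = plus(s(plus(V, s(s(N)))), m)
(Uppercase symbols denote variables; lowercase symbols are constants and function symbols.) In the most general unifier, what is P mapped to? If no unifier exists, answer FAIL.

Decompose plus/2: s(h(s(V), m, P)) = s(h(P, m, R)),  plus(one, m) = plus(one, m).
Decompose s/1: h(s(V), m, P) = h(P, m, R).
Decompose h/3: s(V) = P,  m = m,  P = R.
Bind P := s(V); substituting into the one remaining equation that mentions P gives: s(V) = R.
Delete trivial equation m = m.
Bind R := s(V); substituting into the one remaining equation that mentions R gives: plus(h(2, wrap(Z), 2), h(Z, 2, N)) = plus(h(2, B, 2), h(s(V), 2, m)).
Delete trivial equation plus(one, m) = plus(one, m).
Decompose plus/2: wrap(plus(wrap(S), one)) = wrap(plus(L, one)),  S = Y1.
Decompose wrap/1: plus(wrap(S), one) = plus(L, one).
Decompose plus/2: wrap(S) = L,  one = one.
Bind L := wrap(S); no other remaining equation mentions L.
Delete trivial equation one = one.
Bind S := Y1; no other remaining equation mentions S. Substituting into the earlier binding gives L := wrap(Y1).
Decompose plus/2: h(2, wrap(Z), 2) = h(2, B, 2),  h(Z, 2, N) = h(s(V), 2, m).
Decompose h/3: 2 = 2,  wrap(Z) = B,  2 = 2.
Delete trivial equation 2 = 2.
Bind B := wrap(Z); no other remaining equation mentions B.
Delete trivial equation 2 = 2.
Decompose h/3: Z = s(V),  2 = 2,  N = m.
Bind Z := s(V); no other remaining equation mentions Z. Substituting into the earlier binding gives B := wrap(s(V)).
Delete trivial equation 2 = 2.
Bind N := m; substituting into the remaining equation gives: plus(s(plus(2, Y1)), m) = plus(s(plus(V, s(s(m)))), m).
Decompose plus/2: s(plus(2, Y1)) = s(plus(V, s(s(m)))),  m = m.
Decompose s/1: plus(2, Y1) = plus(V, s(s(m))).
Decompose plus/2: 2 = V,  Y1 = s(s(m)).
Bind V := 2; no other remaining equation mentions V. Substituting into the earlier bindings gives P := s(2), R := s(2), B := wrap(s(2)), Z := s(2).
Bind Y1 := s(s(m)); no other remaining equation mentions Y1. Substituting into the earlier bindings gives L := wrap(s(s(m))), S := s(s(m)).
Delete trivial equation m = m.
MGU = { P ↦ s(2), R ↦ s(2), L ↦ wrap(s(s(m))), S ↦ s(s(m)), B ↦ wrap(s(2)), Z ↦ s(2), N ↦ m, V ↦ 2, Y1 ↦ s(s(m)) }, so P ↦ s(2).

s(2)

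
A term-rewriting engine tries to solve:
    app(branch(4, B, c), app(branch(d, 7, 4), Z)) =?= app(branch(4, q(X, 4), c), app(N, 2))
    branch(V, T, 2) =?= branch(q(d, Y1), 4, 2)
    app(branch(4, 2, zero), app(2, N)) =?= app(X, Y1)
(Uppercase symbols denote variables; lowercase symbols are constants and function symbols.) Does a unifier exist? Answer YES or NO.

YES

Decompose app/2: branch(4, B, c) =?= branch(4, q(X, 4), c),  app(branch(d, 7, 4), Z) =?= app(N, 2).
Decompose branch/3: 4 =?= 4,  B =?= q(X, 4),  c =?= c.
Delete trivial equation 4 =?= 4.
Bind B := q(X, 4); no other remaining equation mentions B.
Delete trivial equation c =?= c.
Decompose app/2: branch(d, 7, 4) =?= N,  Z =?= 2.
Bind N := branch(d, 7, 4); substituting into the one remaining equation that mentions N gives: app(branch(4, 2, zero), app(2, branch(d, 7, 4))) =?= app(X, Y1).
Bind Z := 2; no other remaining equation mentions Z.
Decompose branch/3: V =?= q(d, Y1),  T =?= 4,  2 =?= 2.
Bind V := q(d, Y1); no other remaining equation mentions V.
Bind T := 4; no other remaining equation mentions T.
Delete trivial equation 2 =?= 2.
Decompose app/2: branch(4, 2, zero) =?= X,  app(2, branch(d, 7, 4)) =?= Y1.
Bind X := branch(4, 2, zero); no other remaining equation mentions X. Substituting into the earlier binding gives B := q(branch(4, 2, zero), 4).
Bind Y1 := app(2, branch(d, 7, 4)). Substituting into the earlier binding gives V := q(d, app(2, branch(d, 7, 4))).
No equations remain and no clash or occurs-check failure arose, so a unifier exists.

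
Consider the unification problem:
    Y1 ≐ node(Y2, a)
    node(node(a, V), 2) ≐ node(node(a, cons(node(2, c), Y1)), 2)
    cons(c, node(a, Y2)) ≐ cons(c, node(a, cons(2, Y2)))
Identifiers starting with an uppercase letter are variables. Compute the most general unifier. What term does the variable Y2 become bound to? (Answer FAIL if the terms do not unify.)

FAIL

Bind Y1 := node(Y2, a); substituting into the one remaining equation that mentions Y1 gives: node(node(a, V), 2) ≐ node(node(a, cons(node(2, c), node(Y2, a))), 2).
Decompose node/2: node(a, V) ≐ node(a, cons(node(2, c), node(Y2, a))),  2 ≐ 2.
Decompose node/2: a ≐ a,  V ≐ cons(node(2, c), node(Y2, a)).
Delete trivial equation a ≐ a.
Bind V := cons(node(2, c), node(Y2, a)); no other remaining equation mentions V.
Delete trivial equation 2 ≐ 2.
Decompose cons/2: c ≐ c,  node(a, Y2) ≐ node(a, cons(2, Y2)).
Delete trivial equation c ≐ c.
Decompose node/2: a ≐ a,  Y2 ≐ cons(2, Y2).
Delete trivial equation a ≐ a.
Occurs check fails: Y2 occurs in cons(2, Y2); the equation Y2 ≐ cons(2, Y2) has no finite solution.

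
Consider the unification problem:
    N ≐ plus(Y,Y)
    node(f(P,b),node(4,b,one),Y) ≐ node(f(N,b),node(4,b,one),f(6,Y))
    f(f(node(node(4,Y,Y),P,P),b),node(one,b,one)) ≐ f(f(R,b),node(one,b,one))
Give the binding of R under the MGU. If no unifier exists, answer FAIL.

Bind N := plus(Y,Y); substituting into the one remaining equation that mentions N gives: node(f(P,b),node(4,b,one),Y) ≐ node(f(plus(Y,Y),b),node(4,b,one),f(6,Y)).
Decompose node/3: f(P,b) ≐ f(plus(Y,Y),b),  node(4,b,one) ≐ node(4,b,one),  Y ≐ f(6,Y).
Decompose f/2: P ≐ plus(Y,Y),  b ≐ b.
Bind P := plus(Y,Y); substituting into the one remaining equation that mentions P gives: f(f(node(node(4,Y,Y),plus(Y,Y),plus(Y,Y)),b),node(one,b,one)) ≐ f(f(R,b),node(one,b,one)).
Delete trivial equation b ≐ b.
Delete trivial equation node(4,b,one) ≐ node(4,b,one).
Occurs check fails: Y occurs in f(6,Y); the equation Y ≐ f(6,Y) has no finite solution.

FAIL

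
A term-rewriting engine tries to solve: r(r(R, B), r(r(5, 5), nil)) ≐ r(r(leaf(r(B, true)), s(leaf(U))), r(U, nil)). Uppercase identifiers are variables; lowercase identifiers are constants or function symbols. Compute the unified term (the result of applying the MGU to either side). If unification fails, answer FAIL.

r(r(leaf(r(s(leaf(r(5, 5))), true)), s(leaf(r(5, 5)))), r(r(5, 5), nil))

Decompose r/2: r(R, B) ≐ r(leaf(r(B, true)), s(leaf(U))),  r(r(5, 5), nil) ≐ r(U, nil).
Decompose r/2: R ≐ leaf(r(B, true)),  B ≐ s(leaf(U)).
Bind R := leaf(r(B, true)); no other remaining equation mentions R.
Bind B := s(leaf(U)); no other remaining equation mentions B. Substituting into the earlier binding gives R := leaf(r(s(leaf(U)), true)).
Decompose r/2: r(5, 5) ≐ U,  nil ≐ nil.
Bind U := r(5, 5); no other remaining equation mentions U. Substituting into the earlier bindings gives R := leaf(r(s(leaf(r(5, 5))), true)), B := s(leaf(r(5, 5))).
Delete trivial equation nil ≐ nil.
Applying the MGU to either side gives r(r(leaf(r(s(leaf(r(5, 5))), true)), s(leaf(r(5, 5)))), r(r(5, 5), nil)).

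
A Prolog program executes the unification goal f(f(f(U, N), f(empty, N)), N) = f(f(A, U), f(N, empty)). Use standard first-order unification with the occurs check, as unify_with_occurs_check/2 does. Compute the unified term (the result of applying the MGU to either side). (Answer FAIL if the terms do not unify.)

FAIL

Decompose f/2: f(f(U, N), f(empty, N)) = f(A, U),  N = f(N, empty).
Decompose f/2: f(U, N) = A,  f(empty, N) = U.
Bind A := f(U, N); no other remaining equation mentions A.
Bind U := f(empty, N); no other remaining equation mentions U. Substituting into the earlier binding gives A := f(f(empty, N), N).
Occurs check fails: N occurs in f(N, empty); the equation N = f(N, empty) has no finite solution.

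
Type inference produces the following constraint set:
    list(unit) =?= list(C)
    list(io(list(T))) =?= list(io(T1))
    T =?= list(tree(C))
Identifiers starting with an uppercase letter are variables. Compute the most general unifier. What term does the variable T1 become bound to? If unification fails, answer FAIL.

Decompose list/1: unit =?= C.
Bind C := unit; substituting into the one remaining equation that mentions C gives: T =?= list(tree(unit)).
Decompose list/1: io(list(T)) =?= io(T1).
Decompose io/1: list(T) =?= T1.
Bind T1 := list(T); no other remaining equation mentions T1.
Bind T := list(tree(unit)). Substituting into the earlier binding gives T1 := list(list(tree(unit))).
MGU = { C := unit, T1 := list(list(tree(unit))), T := list(tree(unit)) }, so T1 := list(list(tree(unit))).

list(list(tree(unit)))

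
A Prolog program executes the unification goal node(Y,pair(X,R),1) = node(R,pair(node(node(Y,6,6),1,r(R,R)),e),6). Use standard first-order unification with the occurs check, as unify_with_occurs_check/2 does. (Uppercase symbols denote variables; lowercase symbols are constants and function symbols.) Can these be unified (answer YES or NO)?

Decompose node/3: Y = R,  pair(X,R) = pair(node(node(Y,6,6),1,r(R,R)),e),  1 = 6.
Bind Y := R; substituting into the one remaining equation that mentions Y gives: pair(X,R) = pair(node(node(R,6,6),1,r(R,R)),e).
Decompose pair/2: X = node(node(R,6,6),1,r(R,R)),  R = e.
Bind X := node(node(R,6,6),1,r(R,R)); no other remaining equation mentions X.
Bind R := e; no other remaining equation mentions R. Substituting into the earlier bindings gives Y := e, X := node(node(e,6,6),1,r(e,e)).
Clash: constants 1 and 6 differ; no unifier exists.

NO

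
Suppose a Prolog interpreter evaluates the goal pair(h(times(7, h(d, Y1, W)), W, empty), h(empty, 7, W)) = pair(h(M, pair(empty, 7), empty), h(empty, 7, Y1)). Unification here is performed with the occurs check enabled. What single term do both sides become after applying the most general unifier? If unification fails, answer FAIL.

pair(h(times(7, h(d, pair(empty, 7), pair(empty, 7))), pair(empty, 7), empty), h(empty, 7, pair(empty, 7)))

Decompose pair/2: h(times(7, h(d, Y1, W)), W, empty) = h(M, pair(empty, 7), empty),  h(empty, 7, W) = h(empty, 7, Y1).
Decompose h/3: times(7, h(d, Y1, W)) = M,  W = pair(empty, 7),  empty = empty.
Bind M := times(7, h(d, Y1, W)); no other remaining equation mentions M.
Bind W := pair(empty, 7); substituting into the one remaining equation that mentions W gives: h(empty, 7, pair(empty, 7)) = h(empty, 7, Y1). Substituting into the earlier binding gives M := times(7, h(d, Y1, pair(empty, 7))).
Delete trivial equation empty = empty.
Decompose h/3: empty = empty,  7 = 7,  pair(empty, 7) = Y1.
Delete trivial equation empty = empty.
Delete trivial equation 7 = 7.
Bind Y1 := pair(empty, 7). Substituting into the earlier binding gives M := times(7, h(d, pair(empty, 7), pair(empty, 7))).
Applying the MGU to either side gives pair(h(times(7, h(d, pair(empty, 7), pair(empty, 7))), pair(empty, 7), empty), h(empty, 7, pair(empty, 7))).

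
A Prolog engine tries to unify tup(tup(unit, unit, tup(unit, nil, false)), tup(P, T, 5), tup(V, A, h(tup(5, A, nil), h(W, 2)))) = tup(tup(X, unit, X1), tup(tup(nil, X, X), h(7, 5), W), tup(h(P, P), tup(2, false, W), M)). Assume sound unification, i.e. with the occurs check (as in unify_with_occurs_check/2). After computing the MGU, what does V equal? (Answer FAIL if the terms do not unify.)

Decompose tup/3: tup(unit, unit, tup(unit, nil, false)) = tup(X, unit, X1),  tup(P, T, 5) = tup(tup(nil, X, X), h(7, 5), W),  tup(V, A, h(tup(5, A, nil), h(W, 2))) = tup(h(P, P), tup(2, false, W), M).
Decompose tup/3: unit = X,  unit = unit,  tup(unit, nil, false) = X1.
Bind X := unit; substituting into the one remaining equation that mentions X gives: tup(P, T, 5) = tup(tup(nil, unit, unit), h(7, 5), W).
Delete trivial equation unit = unit.
Bind X1 := tup(unit, nil, false); no other remaining equation mentions X1.
Decompose tup/3: P = tup(nil, unit, unit),  T = h(7, 5),  5 = W.
Bind P := tup(nil, unit, unit); substituting into the one remaining equation that mentions P gives: tup(V, A, h(tup(5, A, nil), h(W, 2))) = tup(h(tup(nil, unit, unit), tup(nil, unit, unit)), tup(2, false, W), M).
Bind T := h(7, 5); no other remaining equation mentions T.
Bind W := 5; substituting into the remaining equation gives: tup(V, A, h(tup(5, A, nil), h(5, 2))) = tup(h(tup(nil, unit, unit), tup(nil, unit, unit)), tup(2, false, 5), M).
Decompose tup/3: V = h(tup(nil, unit, unit), tup(nil, unit, unit)),  A = tup(2, false, 5),  h(tup(5, A, nil), h(5, 2)) = M.
Bind V := h(tup(nil, unit, unit), tup(nil, unit, unit)); no other remaining equation mentions V.
Bind A := tup(2, false, 5); substituting into the remaining equation gives: h(tup(5, tup(2, false, 5), nil), h(5, 2)) = M.
Bind M := h(tup(5, tup(2, false, 5), nil), h(5, 2)).
MGU = { X -> unit, X1 -> tup(unit, nil, false), P -> tup(nil, unit, unit), T -> h(7, 5), W -> 5, V -> h(tup(nil, unit, unit), tup(nil, unit, unit)), A -> tup(2, false, 5), M -> h(tup(5, tup(2, false, 5), nil), h(5, 2)) }, so V -> h(tup(nil, unit, unit), tup(nil, unit, unit)).

h(tup(nil, unit, unit), tup(nil, unit, unit))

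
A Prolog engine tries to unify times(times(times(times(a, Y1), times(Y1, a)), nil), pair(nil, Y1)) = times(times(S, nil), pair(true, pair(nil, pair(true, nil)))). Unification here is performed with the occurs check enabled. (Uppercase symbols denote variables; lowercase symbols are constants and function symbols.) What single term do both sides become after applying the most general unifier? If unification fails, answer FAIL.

Decompose times/2: times(times(times(a, Y1), times(Y1, a)), nil) = times(S, nil),  pair(nil, Y1) = pair(true, pair(nil, pair(true, nil))).
Decompose times/2: times(times(a, Y1), times(Y1, a)) = S,  nil = nil.
Bind S := times(times(a, Y1), times(Y1, a)); no other remaining equation mentions S.
Delete trivial equation nil = nil.
Decompose pair/2: nil = true,  Y1 = pair(nil, pair(true, nil)).
Clash: constants nil and true differ; no unifier exists.

FAIL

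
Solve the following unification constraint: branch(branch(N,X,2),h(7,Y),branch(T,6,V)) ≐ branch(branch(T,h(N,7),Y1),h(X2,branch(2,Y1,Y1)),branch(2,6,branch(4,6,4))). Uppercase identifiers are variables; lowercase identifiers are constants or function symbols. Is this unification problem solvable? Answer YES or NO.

YES

Decompose branch/3: branch(N,X,2) ≐ branch(T,h(N,7),Y1),  h(7,Y) ≐ h(X2,branch(2,Y1,Y1)),  branch(T,6,V) ≐ branch(2,6,branch(4,6,4)).
Decompose branch/3: N ≐ T,  X ≐ h(N,7),  2 ≐ Y1.
Bind N := T; substituting into the one remaining equation that mentions N gives: X ≐ h(T,7).
Bind X := h(T,7); no other remaining equation mentions X.
Bind Y1 := 2; substituting into the one remaining equation that mentions Y1 gives: h(7,Y) ≐ h(X2,branch(2,2,2)).
Decompose h/2: 7 ≐ X2,  Y ≐ branch(2,2,2).
Bind X2 := 7; no other remaining equation mentions X2.
Bind Y := branch(2,2,2); no other remaining equation mentions Y.
Decompose branch/3: T ≐ 2,  6 ≐ 6,  V ≐ branch(4,6,4).
Bind T := 2; no other remaining equation mentions T. Substituting into the earlier bindings gives N := 2, X := h(2,7).
Delete trivial equation 6 ≐ 6.
Bind V := branch(4,6,4).
No equations remain and no clash or occurs-check failure arose, so a unifier exists.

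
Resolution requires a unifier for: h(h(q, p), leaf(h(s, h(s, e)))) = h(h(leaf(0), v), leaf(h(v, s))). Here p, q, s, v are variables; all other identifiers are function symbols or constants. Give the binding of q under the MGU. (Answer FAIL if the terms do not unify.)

Decompose h/2: h(q, p) = h(leaf(0), v),  leaf(h(s, h(s, e))) = leaf(h(v, s)).
Decompose h/2: q = leaf(0),  p = v.
Bind q := leaf(0); no other remaining equation mentions q.
Bind p := v; no other remaining equation mentions p.
Decompose leaf/1: h(s, h(s, e)) = h(v, s).
Decompose h/2: s = v,  h(s, e) = s.
Bind s := v; substituting into the remaining equation gives: h(v, e) = v.
Occurs check fails: v occurs in h(v, e); the equation v = h(v, e) has no finite solution.

FAIL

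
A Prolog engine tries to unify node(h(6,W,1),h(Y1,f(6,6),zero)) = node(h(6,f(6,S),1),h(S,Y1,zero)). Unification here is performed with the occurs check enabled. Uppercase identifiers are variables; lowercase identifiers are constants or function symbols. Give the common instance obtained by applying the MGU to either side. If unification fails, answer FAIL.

node(h(6,f(6,f(6,6)),1),h(f(6,6),f(6,6),zero))

Decompose node/2: h(6,W,1) = h(6,f(6,S),1),  h(Y1,f(6,6),zero) = h(S,Y1,zero).
Decompose h/3: 6 = 6,  W = f(6,S),  1 = 1.
Delete trivial equation 6 = 6.
Bind W := f(6,S); no other remaining equation mentions W.
Delete trivial equation 1 = 1.
Decompose h/3: Y1 = S,  f(6,6) = Y1,  zero = zero.
Bind Y1 := S; substituting into the one remaining equation that mentions Y1 gives: f(6,6) = S.
Bind S := f(6,6); no other remaining equation mentions S. Substituting into the earlier bindings gives W := f(6,f(6,6)), Y1 := f(6,6).
Delete trivial equation zero = zero.
Applying the MGU to either side gives node(h(6,f(6,f(6,6)),1),h(f(6,6),f(6,6),zero)).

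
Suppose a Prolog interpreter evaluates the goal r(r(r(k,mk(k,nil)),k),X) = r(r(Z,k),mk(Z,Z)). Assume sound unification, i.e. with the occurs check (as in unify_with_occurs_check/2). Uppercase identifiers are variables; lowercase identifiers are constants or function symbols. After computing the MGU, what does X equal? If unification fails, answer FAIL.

mk(r(k,mk(k,nil)),r(k,mk(k,nil)))

Decompose r/2: r(r(k,mk(k,nil)),k) = r(Z,k),  X = mk(Z,Z).
Decompose r/2: r(k,mk(k,nil)) = Z,  k = k.
Bind Z := r(k,mk(k,nil)); substituting into the one remaining equation that mentions Z gives: X = mk(r(k,mk(k,nil)),r(k,mk(k,nil))).
Delete trivial equation k = k.
Bind X := mk(r(k,mk(k,nil)),r(k,mk(k,nil))).
MGU = { Z = r(k,mk(k,nil)), X = mk(r(k,mk(k,nil)),r(k,mk(k,nil))) }, so X = mk(r(k,mk(k,nil)),r(k,mk(k,nil))).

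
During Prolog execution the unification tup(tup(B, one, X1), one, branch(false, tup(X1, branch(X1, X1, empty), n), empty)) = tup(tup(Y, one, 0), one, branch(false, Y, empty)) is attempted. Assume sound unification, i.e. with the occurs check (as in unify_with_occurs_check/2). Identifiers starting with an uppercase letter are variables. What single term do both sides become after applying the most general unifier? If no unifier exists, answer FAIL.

Decompose tup/3: tup(B, one, X1) = tup(Y, one, 0),  one = one,  branch(false, tup(X1, branch(X1, X1, empty), n), empty) = branch(false, Y, empty).
Decompose tup/3: B = Y,  one = one,  X1 = 0.
Bind B := Y; no other remaining equation mentions B.
Delete trivial equation one = one.
Bind X1 := 0; substituting into the one remaining equation that mentions X1 gives: branch(false, tup(0, branch(0, 0, empty), n), empty) = branch(false, Y, empty).
Delete trivial equation one = one.
Decompose branch/3: false = false,  tup(0, branch(0, 0, empty), n) = Y,  empty = empty.
Delete trivial equation false = false.
Bind Y := tup(0, branch(0, 0, empty), n); no other remaining equation mentions Y. Substituting into the earlier binding gives B := tup(0, branch(0, 0, empty), n).
Delete trivial equation empty = empty.
Applying the MGU to either side gives tup(tup(tup(0, branch(0, 0, empty), n), one, 0), one, branch(false, tup(0, branch(0, 0, empty), n), empty)).

tup(tup(tup(0, branch(0, 0, empty), n), one, 0), one, branch(false, tup(0, branch(0, 0, empty), n), empty))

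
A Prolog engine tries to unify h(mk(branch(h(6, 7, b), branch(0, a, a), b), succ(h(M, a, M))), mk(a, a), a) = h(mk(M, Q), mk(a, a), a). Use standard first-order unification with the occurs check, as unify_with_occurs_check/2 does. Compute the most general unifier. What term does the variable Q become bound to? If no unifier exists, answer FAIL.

succ(h(branch(h(6, 7, b), branch(0, a, a), b), a, branch(h(6, 7, b), branch(0, a, a), b)))

Decompose h/3: mk(branch(h(6, 7, b), branch(0, a, a), b), succ(h(M, a, M))) = mk(M, Q),  mk(a, a) = mk(a, a),  a = a.
Decompose mk/2: branch(h(6, 7, b), branch(0, a, a), b) = M,  succ(h(M, a, M)) = Q.
Bind M := branch(h(6, 7, b), branch(0, a, a), b); substituting into the one remaining equation that mentions M gives: succ(h(branch(h(6, 7, b), branch(0, a, a), b), a, branch(h(6, 7, b), branch(0, a, a), b))) = Q.
Bind Q := succ(h(branch(h(6, 7, b), branch(0, a, a), b), a, branch(h(6, 7, b), branch(0, a, a), b))); no other remaining equation mentions Q.
Delete trivial equation mk(a, a) = mk(a, a).
Delete trivial equation a = a.
MGU = { M = branch(h(6, 7, b), branch(0, a, a), b), Q = succ(h(branch(h(6, 7, b), branch(0, a, a), b), a, branch(h(6, 7, b), branch(0, a, a), b))) }, so Q = succ(h(branch(h(6, 7, b), branch(0, a, a), b), a, branch(h(6, 7, b), branch(0, a, a), b))).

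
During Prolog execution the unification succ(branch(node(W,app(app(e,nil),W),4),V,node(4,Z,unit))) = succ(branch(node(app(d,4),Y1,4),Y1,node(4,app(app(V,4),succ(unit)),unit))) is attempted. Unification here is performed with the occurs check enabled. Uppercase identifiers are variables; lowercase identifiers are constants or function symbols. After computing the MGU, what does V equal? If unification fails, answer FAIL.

app(app(e,nil),app(d,4))

Decompose succ/1: branch(node(W,app(app(e,nil),W),4),V,node(4,Z,unit)) = branch(node(app(d,4),Y1,4),Y1,node(4,app(app(V,4),succ(unit)),unit)).
Decompose branch/3: node(W,app(app(e,nil),W),4) = node(app(d,4),Y1,4),  V = Y1,  node(4,Z,unit) = node(4,app(app(V,4),succ(unit)),unit).
Decompose node/3: W = app(d,4),  app(app(e,nil),W) = Y1,  4 = 4.
Bind W := app(d,4); substituting into the one remaining equation that mentions W gives: app(app(e,nil),app(d,4)) = Y1.
Bind Y1 := app(app(e,nil),app(d,4)); substituting into the one remaining equation that mentions Y1 gives: V = app(app(e,nil),app(d,4)).
Delete trivial equation 4 = 4.
Bind V := app(app(e,nil),app(d,4)); substituting into the remaining equation gives: node(4,Z,unit) = node(4,app(app(app(app(e,nil),app(d,4)),4),succ(unit)),unit).
Decompose node/3: 4 = 4,  Z = app(app(app(app(e,nil),app(d,4)),4),succ(unit)),  unit = unit.
Delete trivial equation 4 = 4.
Bind Z := app(app(app(app(e,nil),app(d,4)),4),succ(unit)); no other remaining equation mentions Z.
Delete trivial equation unit = unit.
MGU = { W ↦ app(d,4), Y1 ↦ app(app(e,nil),app(d,4)), V ↦ app(app(e,nil),app(d,4)), Z ↦ app(app(app(app(e,nil),app(d,4)),4),succ(unit)) }, so V ↦ app(app(e,nil),app(d,4)).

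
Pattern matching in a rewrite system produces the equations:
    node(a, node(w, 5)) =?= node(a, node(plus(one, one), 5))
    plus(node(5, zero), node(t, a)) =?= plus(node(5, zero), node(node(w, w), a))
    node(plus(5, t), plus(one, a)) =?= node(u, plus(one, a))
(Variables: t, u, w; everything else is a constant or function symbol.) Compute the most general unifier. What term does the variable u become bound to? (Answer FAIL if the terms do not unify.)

plus(5, node(plus(one, one), plus(one, one)))

Decompose node/2: a =?= a,  node(w, 5) =?= node(plus(one, one), 5).
Delete trivial equation a =?= a.
Decompose node/2: w =?= plus(one, one),  5 =?= 5.
Bind w := plus(one, one); substituting into the one remaining equation that mentions w gives: plus(node(5, zero), node(t, a)) =?= plus(node(5, zero), node(node(plus(one, one), plus(one, one)), a)).
Delete trivial equation 5 =?= 5.
Decompose plus/2: node(5, zero) =?= node(5, zero),  node(t, a) =?= node(node(plus(one, one), plus(one, one)), a).
Delete trivial equation node(5, zero) =?= node(5, zero).
Decompose node/2: t =?= node(plus(one, one), plus(one, one)),  a =?= a.
Bind t := node(plus(one, one), plus(one, one)); substituting into the one remaining equation that mentions t gives: node(plus(5, node(plus(one, one), plus(one, one))), plus(one, a)) =?= node(u, plus(one, a)).
Delete trivial equation a =?= a.
Decompose node/2: plus(5, node(plus(one, one), plus(one, one))) =?= u,  plus(one, a) =?= plus(one, a).
Bind u := plus(5, node(plus(one, one), plus(one, one))); no other remaining equation mentions u.
Delete trivial equation plus(one, a) =?= plus(one, a).
MGU = { w ↦ plus(one, one), t ↦ node(plus(one, one), plus(one, one)), u ↦ plus(5, node(plus(one, one), plus(one, one))) }, so u ↦ plus(5, node(plus(one, one), plus(one, one))).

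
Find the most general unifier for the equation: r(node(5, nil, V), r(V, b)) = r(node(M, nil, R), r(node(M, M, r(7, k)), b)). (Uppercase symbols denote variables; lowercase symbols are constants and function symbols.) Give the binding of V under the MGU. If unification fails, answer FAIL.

Decompose r/2: node(5, nil, V) = node(M, nil, R),  r(V, b) = r(node(M, M, r(7, k)), b).
Decompose node/3: 5 = M,  nil = nil,  V = R.
Bind M := 5; substituting into the one remaining equation that mentions M gives: r(V, b) = r(node(5, 5, r(7, k)), b).
Delete trivial equation nil = nil.
Bind V := R; substituting into the remaining equation gives: r(R, b) = r(node(5, 5, r(7, k)), b).
Decompose r/2: R = node(5, 5, r(7, k)),  b = b.
Bind R := node(5, 5, r(7, k)); no other remaining equation mentions R. Substituting into the earlier binding gives V := node(5, 5, r(7, k)).
Delete trivial equation b = b.
MGU = { M -> 5, V -> node(5, 5, r(7, k)), R -> node(5, 5, r(7, k)) }, so V -> node(5, 5, r(7, k)).

node(5, 5, r(7, k))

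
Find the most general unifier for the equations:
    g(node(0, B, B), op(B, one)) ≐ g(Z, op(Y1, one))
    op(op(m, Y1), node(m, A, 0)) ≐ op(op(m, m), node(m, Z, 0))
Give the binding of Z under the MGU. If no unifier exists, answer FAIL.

Decompose g/2: node(0, B, B) ≐ Z,  op(B, one) ≐ op(Y1, one).
Bind Z := node(0, B, B); substituting into the one remaining equation that mentions Z gives: op(op(m, Y1), node(m, A, 0)) ≐ op(op(m, m), node(m, node(0, B, B), 0)).
Decompose op/2: B ≐ Y1,  one ≐ one.
Bind B := Y1; substituting into the one remaining equation that mentions B gives: op(op(m, Y1), node(m, A, 0)) ≐ op(op(m, m), node(m, node(0, Y1, Y1), 0)). Substituting into the earlier binding gives Z := node(0, Y1, Y1).
Delete trivial equation one ≐ one.
Decompose op/2: op(m, Y1) ≐ op(m, m),  node(m, A, 0) ≐ node(m, node(0, Y1, Y1), 0).
Decompose op/2: m ≐ m,  Y1 ≐ m.
Delete trivial equation m ≐ m.
Bind Y1 := m; substituting into the remaining equation gives: node(m, A, 0) ≐ node(m, node(0, m, m), 0). Substituting into the earlier bindings gives Z := node(0, m, m), B := m.
Decompose node/3: m ≐ m,  A ≐ node(0, m, m),  0 ≐ 0.
Delete trivial equation m ≐ m.
Bind A := node(0, m, m); no other remaining equation mentions A.
Delete trivial equation 0 ≐ 0.
MGU = { Z -> node(0, m, m), B -> m, Y1 -> m, A -> node(0, m, m) }, so Z -> node(0, m, m).

node(0, m, m)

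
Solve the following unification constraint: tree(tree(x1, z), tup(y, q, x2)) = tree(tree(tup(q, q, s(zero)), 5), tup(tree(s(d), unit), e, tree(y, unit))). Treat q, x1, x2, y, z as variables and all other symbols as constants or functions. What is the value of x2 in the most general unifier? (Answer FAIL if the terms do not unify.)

tree(tree(s(d), unit), unit)

Decompose tree/2: tree(x1, z) = tree(tup(q, q, s(zero)), 5),  tup(y, q, x2) = tup(tree(s(d), unit), e, tree(y, unit)).
Decompose tree/2: x1 = tup(q, q, s(zero)),  z = 5.
Bind x1 := tup(q, q, s(zero)); no other remaining equation mentions x1.
Bind z := 5; no other remaining equation mentions z.
Decompose tup/3: y = tree(s(d), unit),  q = e,  x2 = tree(y, unit).
Bind y := tree(s(d), unit); substituting into the one remaining equation that mentions y gives: x2 = tree(tree(s(d), unit), unit).
Bind q := e; no other remaining equation mentions q. Substituting into the earlier binding gives x1 := tup(e, e, s(zero)).
Bind x2 := tree(tree(s(d), unit), unit).
MGU = { x1 := tup(e, e, s(zero)), z := 5, y := tree(s(d), unit), q := e, x2 := tree(tree(s(d), unit), unit) }, so x2 := tree(tree(s(d), unit), unit).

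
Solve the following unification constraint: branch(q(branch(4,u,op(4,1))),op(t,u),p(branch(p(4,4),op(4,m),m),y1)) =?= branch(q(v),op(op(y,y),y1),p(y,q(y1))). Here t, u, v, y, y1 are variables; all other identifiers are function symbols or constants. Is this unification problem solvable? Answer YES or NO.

Decompose branch/3: q(branch(4,u,op(4,1))) =?= q(v),  op(t,u) =?= op(op(y,y),y1),  p(branch(p(4,4),op(4,m),m),y1) =?= p(y,q(y1)).
Decompose q/1: branch(4,u,op(4,1)) =?= v.
Bind v := branch(4,u,op(4,1)); no other remaining equation mentions v.
Decompose op/2: t =?= op(y,y),  u =?= y1.
Bind t := op(y,y); no other remaining equation mentions t.
Bind u := y1; no other remaining equation mentions u. Substituting into the earlier binding gives v := branch(4,y1,op(4,1)).
Decompose p/2: branch(p(4,4),op(4,m),m) =?= y,  y1 =?= q(y1).
Bind y := branch(p(4,4),op(4,m),m); no other remaining equation mentions y. Substituting into the earlier binding gives t := op(branch(p(4,4),op(4,m),m),branch(p(4,4),op(4,m),m)).
Occurs check fails: y1 occurs in q(y1); the equation y1 =?= q(y1) has no finite solution.

NO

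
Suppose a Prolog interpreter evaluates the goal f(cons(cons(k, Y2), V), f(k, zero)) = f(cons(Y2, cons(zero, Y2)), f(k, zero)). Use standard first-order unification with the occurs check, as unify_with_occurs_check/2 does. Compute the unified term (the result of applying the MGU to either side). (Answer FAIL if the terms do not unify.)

Decompose f/2: cons(cons(k, Y2), V) = cons(Y2, cons(zero, Y2)),  f(k, zero) = f(k, zero).
Decompose cons/2: cons(k, Y2) = Y2,  V = cons(zero, Y2).
Occurs check fails: Y2 occurs in cons(k, Y2); the equation Y2 = cons(k, Y2) has no finite solution.

FAIL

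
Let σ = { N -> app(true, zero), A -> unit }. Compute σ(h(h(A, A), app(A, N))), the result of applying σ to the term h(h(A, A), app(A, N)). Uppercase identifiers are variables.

Replace each occurrence of N with app(true, zero).
Replace each occurrence of A with unit.
Result: h(h(unit, unit), app(unit, app(true, zero))).

h(h(unit, unit), app(unit, app(true, zero)))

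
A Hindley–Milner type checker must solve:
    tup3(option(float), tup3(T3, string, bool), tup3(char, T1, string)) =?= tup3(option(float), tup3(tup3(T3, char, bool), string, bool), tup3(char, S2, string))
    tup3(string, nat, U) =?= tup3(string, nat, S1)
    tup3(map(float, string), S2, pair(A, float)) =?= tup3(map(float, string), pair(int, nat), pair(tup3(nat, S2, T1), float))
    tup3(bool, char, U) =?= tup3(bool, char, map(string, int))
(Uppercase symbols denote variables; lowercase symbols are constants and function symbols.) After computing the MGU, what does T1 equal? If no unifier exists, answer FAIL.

FAIL

Decompose tup3/3: option(float) =?= option(float),  tup3(T3, string, bool) =?= tup3(tup3(T3, char, bool), string, bool),  tup3(char, T1, string) =?= tup3(char, S2, string).
Delete trivial equation option(float) =?= option(float).
Decompose tup3/3: T3 =?= tup3(T3, char, bool),  string =?= string,  bool =?= bool.
Occurs check fails: T3 occurs in tup3(T3, char, bool); the equation T3 =?= tup3(T3, char, bool) has no finite solution.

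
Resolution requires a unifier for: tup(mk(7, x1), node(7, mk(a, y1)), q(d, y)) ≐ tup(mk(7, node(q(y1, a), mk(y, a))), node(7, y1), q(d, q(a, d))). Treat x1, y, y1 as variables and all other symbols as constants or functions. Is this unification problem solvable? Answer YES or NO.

Decompose tup/3: mk(7, x1) ≐ mk(7, node(q(y1, a), mk(y, a))),  node(7, mk(a, y1)) ≐ node(7, y1),  q(d, y) ≐ q(d, q(a, d)).
Decompose mk/2: 7 ≐ 7,  x1 ≐ node(q(y1, a), mk(y, a)).
Delete trivial equation 7 ≐ 7.
Bind x1 := node(q(y1, a), mk(y, a)); no other remaining equation mentions x1.
Decompose node/2: 7 ≐ 7,  mk(a, y1) ≐ y1.
Delete trivial equation 7 ≐ 7.
Occurs check fails: y1 occurs in mk(a, y1); the equation y1 ≐ mk(a, y1) has no finite solution.

NO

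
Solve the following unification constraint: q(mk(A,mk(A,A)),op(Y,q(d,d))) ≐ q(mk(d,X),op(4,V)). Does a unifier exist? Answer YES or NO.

Decompose q/2: mk(A,mk(A,A)) ≐ mk(d,X),  op(Y,q(d,d)) ≐ op(4,V).
Decompose mk/2: A ≐ d,  mk(A,A) ≐ X.
Bind A := d; substituting into the one remaining equation that mentions A gives: mk(d,d) ≐ X.
Bind X := mk(d,d); no other remaining equation mentions X.
Decompose op/2: Y ≐ 4,  q(d,d) ≐ V.
Bind Y := 4; no other remaining equation mentions Y.
Bind V := q(d,d).
No equations remain and no clash or occurs-check failure arose, so a unifier exists.

YES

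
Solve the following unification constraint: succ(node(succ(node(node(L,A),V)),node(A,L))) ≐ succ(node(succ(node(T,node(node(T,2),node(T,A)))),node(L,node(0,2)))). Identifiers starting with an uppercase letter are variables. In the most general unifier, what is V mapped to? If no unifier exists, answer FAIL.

node(node(node(node(0,2),node(0,2)),2),node(node(node(0,2),node(0,2)),node(0,2)))

Decompose succ/1: node(succ(node(node(L,A),V)),node(A,L)) ≐ node(succ(node(T,node(node(T,2),node(T,A)))),node(L,node(0,2))).
Decompose node/2: succ(node(node(L,A),V)) ≐ succ(node(T,node(node(T,2),node(T,A)))),  node(A,L) ≐ node(L,node(0,2)).
Decompose succ/1: node(node(L,A),V) ≐ node(T,node(node(T,2),node(T,A))).
Decompose node/2: node(L,A) ≐ T,  V ≐ node(node(T,2),node(T,A)).
Bind T := node(L,A); substituting into the one remaining equation that mentions T gives: V ≐ node(node(node(L,A),2),node(node(L,A),A)).
Bind V := node(node(node(L,A),2),node(node(L,A),A)); no other remaining equation mentions V.
Decompose node/2: A ≐ L,  L ≐ node(0,2).
Bind A := L; no other remaining equation mentions A. Substituting into the earlier bindings gives T := node(L,L), V := node(node(node(L,L),2),node(node(L,L),L)).
Bind L := node(0,2). Substituting into the earlier bindings gives T := node(node(0,2),node(0,2)), V := node(node(node(node(0,2),node(0,2)),2),node(node(node(0,2),node(0,2)),node(0,2))), A := node(0,2).
MGU = { T ↦ node(node(0,2),node(0,2)), V ↦ node(node(node(node(0,2),node(0,2)),2),node(node(node(0,2),node(0,2)),node(0,2))), A ↦ node(0,2), L ↦ node(0,2) }, so V ↦ node(node(node(node(0,2),node(0,2)),2),node(node(node(0,2),node(0,2)),node(0,2))).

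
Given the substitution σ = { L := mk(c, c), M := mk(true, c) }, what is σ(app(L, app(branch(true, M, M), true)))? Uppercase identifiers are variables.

Replace each occurrence of L with mk(c, c).
Replace each occurrence of M with mk(true, c).
Result: app(mk(c, c), app(branch(true, mk(true, c), mk(true, c)), true)).

app(mk(c, c), app(branch(true, mk(true, c), mk(true, c)), true))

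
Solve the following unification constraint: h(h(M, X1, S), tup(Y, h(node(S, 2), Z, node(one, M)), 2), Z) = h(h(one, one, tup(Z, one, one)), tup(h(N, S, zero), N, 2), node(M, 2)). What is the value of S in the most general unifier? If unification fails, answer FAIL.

Decompose h/3: h(M, X1, S) = h(one, one, tup(Z, one, one)),  tup(Y, h(node(S, 2), Z, node(one, M)), 2) = tup(h(N, S, zero), N, 2),  Z = node(M, 2).
Decompose h/3: M = one,  X1 = one,  S = tup(Z, one, one).
Bind M := one; substituting into the 2 remaining equations that mention M gives: tup(Y, h(node(S, 2), Z, node(one, one)), 2) = tup(h(N, S, zero), N, 2),  Z = node(one, 2).
Bind X1 := one; no other remaining equation mentions X1.
Bind S := tup(Z, one, one); substituting into the one remaining equation that mentions S gives: tup(Y, h(node(tup(Z, one, one), 2), Z, node(one, one)), 2) = tup(h(N, tup(Z, one, one), zero), N, 2).
Decompose tup/3: Y = h(N, tup(Z, one, one), zero),  h(node(tup(Z, one, one), 2), Z, node(one, one)) = N,  2 = 2.
Bind Y := h(N, tup(Z, one, one), zero); no other remaining equation mentions Y.
Bind N := h(node(tup(Z, one, one), 2), Z, node(one, one)); no other remaining equation mentions N. Substituting into the earlier binding gives Y := h(h(node(tup(Z, one, one), 2), Z, node(one, one)), tup(Z, one, one), zero).
Delete trivial equation 2 = 2.
Bind Z := node(one, 2). Substituting into the earlier bindings gives S := tup(node(one, 2), one, one), Y := h(h(node(tup(node(one, 2), one, one), 2), node(one, 2), node(one, one)), tup(node(one, 2), one, one), zero), N := h(node(tup(node(one, 2), one, one), 2), node(one, 2), node(one, one)).
MGU = { M -> one, X1 -> one, S -> tup(node(one, 2), one, one), Y -> h(h(node(tup(node(one, 2), one, one), 2), node(one, 2), node(one, one)), tup(node(one, 2), one, one), zero), N -> h(node(tup(node(one, 2), one, one), 2), node(one, 2), node(one, one)), Z -> node(one, 2) }, so S -> tup(node(one, 2), one, one).

tup(node(one, 2), one, one)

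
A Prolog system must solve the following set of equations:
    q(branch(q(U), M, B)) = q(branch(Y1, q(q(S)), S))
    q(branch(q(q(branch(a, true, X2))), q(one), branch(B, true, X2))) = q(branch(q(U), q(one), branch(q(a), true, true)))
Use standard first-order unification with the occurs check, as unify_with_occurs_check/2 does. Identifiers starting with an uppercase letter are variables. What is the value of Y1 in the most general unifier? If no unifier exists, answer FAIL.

Decompose q/1: branch(q(U), M, B) = branch(Y1, q(q(S)), S).
Decompose branch/3: q(U) = Y1,  M = q(q(S)),  B = S.
Bind Y1 := q(U); no other remaining equation mentions Y1.
Bind M := q(q(S)); no other remaining equation mentions M.
Bind B := S; substituting into the remaining equation gives: q(branch(q(q(branch(a, true, X2))), q(one), branch(S, true, X2))) = q(branch(q(U), q(one), branch(q(a), true, true))).
Decompose q/1: branch(q(q(branch(a, true, X2))), q(one), branch(S, true, X2)) = branch(q(U), q(one), branch(q(a), true, true)).
Decompose branch/3: q(q(branch(a, true, X2))) = q(U),  q(one) = q(one),  branch(S, true, X2) = branch(q(a), true, true).
Decompose q/1: q(branch(a, true, X2)) = U.
Bind U := q(branch(a, true, X2)); no other remaining equation mentions U. Substituting into the earlier binding gives Y1 := q(q(branch(a, true, X2))).
Delete trivial equation q(one) = q(one).
Decompose branch/3: S = q(a),  true = true,  X2 = true.
Bind S := q(a); no other remaining equation mentions S. Substituting into the earlier bindings gives M := q(q(q(a))), B := q(a).
Delete trivial equation true = true.
Bind X2 := true. Substituting into the earlier bindings gives Y1 := q(q(branch(a, true, true))), U := q(branch(a, true, true)).
MGU = { Y1 = q(q(branch(a, true, true))), M = q(q(q(a))), B = q(a), U = q(branch(a, true, true)), S = q(a), X2 = true }, so Y1 = q(q(branch(a, true, true))).

q(q(branch(a, true, true)))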